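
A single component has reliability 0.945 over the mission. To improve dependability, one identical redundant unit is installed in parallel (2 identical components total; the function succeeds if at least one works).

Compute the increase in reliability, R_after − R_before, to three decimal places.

R_before = 0.945
R_after = 1 − (1 − 0.945)^2 = 0.997
ΔR = 0.997 − 0.945 = 0.052

0.052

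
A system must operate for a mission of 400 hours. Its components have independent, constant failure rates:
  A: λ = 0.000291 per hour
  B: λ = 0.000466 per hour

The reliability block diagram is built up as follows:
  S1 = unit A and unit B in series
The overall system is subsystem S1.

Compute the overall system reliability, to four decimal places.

R(A) = exp(−0.000291 × 400) = 0.890119
R(B) = exp(−0.000466 × 400) = 0.829942
Series (A and B): 0.890119 × 0.829942 = 0.7387

0.7387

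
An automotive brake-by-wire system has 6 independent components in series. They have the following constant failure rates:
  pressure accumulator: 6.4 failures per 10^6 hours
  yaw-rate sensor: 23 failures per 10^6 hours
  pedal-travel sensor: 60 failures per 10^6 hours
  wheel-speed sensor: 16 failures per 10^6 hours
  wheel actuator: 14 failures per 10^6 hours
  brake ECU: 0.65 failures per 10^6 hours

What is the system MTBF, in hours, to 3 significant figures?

Series of exponential components: λ_sys = Σ λ_i
λ_sys = 0.0000064 + 0.000023 + 0.000060 + 0.000016 + 0.000014 + 0.00000065 = 1.2005e-04 /h
MTBF = 1 / λ_sys = 8330 h

8330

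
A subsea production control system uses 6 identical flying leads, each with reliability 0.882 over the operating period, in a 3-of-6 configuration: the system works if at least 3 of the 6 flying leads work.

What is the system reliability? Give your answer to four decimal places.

0.9976

R = Σ_{i=3}^{6} C(6,i) p^i (1−p)^{6−i} with p = 0.882
C(6,3)·0.882^3·0.118^3 = 0.022547
C(6,4)·0.882^4·0.118^2 = 0.126395
C(6,5)·0.882^5·0.118^1 = 0.377899
C(6,6)·0.882^6·0.118^0 = 0.470773
Sum = 0.9976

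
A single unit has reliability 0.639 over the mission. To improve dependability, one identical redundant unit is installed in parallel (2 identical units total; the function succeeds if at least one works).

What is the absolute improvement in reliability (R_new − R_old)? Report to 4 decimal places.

0.2307

R_before = 0.639
R_after = 1 − (1 − 0.639)^2 = 0.8697
ΔR = 0.8697 − 0.639 = 0.2307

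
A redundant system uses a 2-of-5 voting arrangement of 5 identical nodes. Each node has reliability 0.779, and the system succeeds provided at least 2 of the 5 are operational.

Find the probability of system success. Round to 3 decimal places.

R = Σ_{i=2}^{5} C(5,i) p^i (1−p)^{5−i} with p = 0.779
C(5,2)·0.779^2·0.221^3 = 0.06550
C(5,3)·0.779^3·0.221^2 = 0.23089
C(5,4)·0.779^4·0.221^1 = 0.40692
C(5,5)·0.779^5·0.221^0 = 0.28687
Sum = 0.990

0.990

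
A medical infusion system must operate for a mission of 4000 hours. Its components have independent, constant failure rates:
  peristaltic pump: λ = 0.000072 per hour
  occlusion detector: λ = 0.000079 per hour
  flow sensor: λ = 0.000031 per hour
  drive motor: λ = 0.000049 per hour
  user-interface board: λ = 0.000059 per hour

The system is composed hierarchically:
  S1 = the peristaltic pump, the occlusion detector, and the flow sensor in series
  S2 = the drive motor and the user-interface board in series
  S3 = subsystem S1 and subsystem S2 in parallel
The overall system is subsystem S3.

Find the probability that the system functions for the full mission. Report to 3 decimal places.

0.819

R(peristaltic pump) = exp(−0.000072 × 4000) = 0.74976
R(occlusion detector) = exp(−0.000079 × 4000) = 0.72906
R(flow sensor) = exp(−0.000031 × 4000) = 0.88338
R(drive motor) = exp(−0.000049 × 4000) = 0.82201
R(user-interface board) = exp(−0.000059 × 4000) = 0.78978
Series (peristaltic pump, occlusion detector, and flow sensor): 0.74976 × 0.72906 × 0.88338 = 0.48287
Series (drive motor and user-interface board): 0.82201 × 0.78978 = 0.64921
Parallel ([0.48287] and [0.64921]): 1 − (1 − 0.48287)(1 − 0.64921) = 0.819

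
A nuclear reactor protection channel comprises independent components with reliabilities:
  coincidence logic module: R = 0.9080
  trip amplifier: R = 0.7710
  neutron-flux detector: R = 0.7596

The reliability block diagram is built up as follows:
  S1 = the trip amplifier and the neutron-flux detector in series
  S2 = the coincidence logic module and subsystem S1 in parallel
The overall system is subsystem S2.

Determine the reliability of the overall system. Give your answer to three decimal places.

0.962

Series (trip amplifier and neutron-flux detector): 0.77100 × 0.75960 = 0.58565
Parallel (coincidence logic module and [0.58565]): 1 − (1 − 0.90800)(1 − 0.58565) = 0.962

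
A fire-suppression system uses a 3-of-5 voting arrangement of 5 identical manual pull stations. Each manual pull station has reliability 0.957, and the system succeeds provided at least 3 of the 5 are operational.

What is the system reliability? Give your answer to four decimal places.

0.9993

R = Σ_{i=3}^{5} C(5,i) p^i (1−p)^{5−i} with p = 0.957
C(5,3)·0.957^3·0.043^2 = 0.016206
C(5,4)·0.957^4·0.043^1 = 0.180338
C(5,5)·0.957^5·0.043^0 = 0.802712
Sum = 0.9993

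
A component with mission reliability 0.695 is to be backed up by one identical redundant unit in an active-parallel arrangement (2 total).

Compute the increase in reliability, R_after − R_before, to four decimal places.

R_before = 0.695
R_after = 1 − (1 − 0.695)^2 = 0.9070
ΔR = 0.9070 − 0.695 = 0.2120

0.2120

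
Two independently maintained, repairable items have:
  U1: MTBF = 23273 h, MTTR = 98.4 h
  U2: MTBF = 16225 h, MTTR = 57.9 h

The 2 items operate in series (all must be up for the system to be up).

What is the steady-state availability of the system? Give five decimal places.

A(U1) = MTBF/(MTBF+MTTR) = 23273/(23273+98.4) = 0.995790
A(U2) = MTBF/(MTBF+MTTR) = 16225/(16225+57.9) = 0.996444
Series availability: 0.995790 × 0.996444 = 0.99225

0.99225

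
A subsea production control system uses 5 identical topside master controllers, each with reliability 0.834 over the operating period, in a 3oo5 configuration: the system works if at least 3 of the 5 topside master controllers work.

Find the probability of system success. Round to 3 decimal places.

R = Σ_{i=3}^{5} C(5,i) p^i (1−p)^{5−i} with p = 0.834
C(5,3)·0.834^3·0.166^2 = 0.15985
C(5,4)·0.834^4·0.166^1 = 0.40155
C(5,5)·0.834^5·0.166^0 = 0.40349
Sum = 0.965

0.965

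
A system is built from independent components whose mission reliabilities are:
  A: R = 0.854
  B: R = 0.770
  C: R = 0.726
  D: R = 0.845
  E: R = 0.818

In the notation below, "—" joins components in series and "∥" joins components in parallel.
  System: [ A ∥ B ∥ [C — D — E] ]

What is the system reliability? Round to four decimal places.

Series (C, D, and E): 0.726000 × 0.845000 × 0.818000 = 0.501818
Parallel (A, B, and [0.501818]): 1 − (1 − 0.854000)(1 − 0.770000)(1 − 0.501818) = 0.9833

0.9833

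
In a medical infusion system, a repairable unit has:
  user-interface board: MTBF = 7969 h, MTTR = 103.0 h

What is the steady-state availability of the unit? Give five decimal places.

A(user-interface board) = MTBF/(MTBF+MTTR) = 7969/(7969+103.0) = 0.98724

0.98724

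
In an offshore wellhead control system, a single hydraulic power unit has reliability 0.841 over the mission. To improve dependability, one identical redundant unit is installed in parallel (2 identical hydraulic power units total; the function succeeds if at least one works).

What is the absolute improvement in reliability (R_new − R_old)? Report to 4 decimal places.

0.1337

R_before = 0.841
R_after = 1 − (1 − 0.841)^2 = 0.9747
ΔR = 0.9747 − 0.841 = 0.1337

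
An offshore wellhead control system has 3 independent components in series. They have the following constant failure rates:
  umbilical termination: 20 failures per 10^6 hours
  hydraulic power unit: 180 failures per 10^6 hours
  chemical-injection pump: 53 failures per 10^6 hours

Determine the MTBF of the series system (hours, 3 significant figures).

Series of exponential components: λ_sys = Σ λ_i
λ_sys = 0.000020 + 0.00018 + 0.000053 = 2.5300e-04 /h
MTBF = 1 / λ_sys = 3950 h

3950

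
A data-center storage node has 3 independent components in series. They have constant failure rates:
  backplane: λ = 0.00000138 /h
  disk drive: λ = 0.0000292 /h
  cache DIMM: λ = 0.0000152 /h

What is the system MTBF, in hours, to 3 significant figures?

21800

Series of exponential components: λ_sys = Σ λ_i
λ_sys = 0.00000138 + 0.0000292 + 0.0000152 = 4.5780e-05 /h
MTBF = 1 / λ_sys = 21800 h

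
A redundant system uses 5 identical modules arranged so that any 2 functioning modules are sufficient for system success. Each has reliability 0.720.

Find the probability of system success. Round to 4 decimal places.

0.9762

R = Σ_{i=2}^{5} C(5,i) p^i (1−p)^{5−i} with p = 0.720
C(5,2)·0.720^2·0.280^3 = 0.113799
C(5,3)·0.720^3·0.280^2 = 0.292626
C(5,4)·0.720^4·0.280^1 = 0.376234
C(5,5)·0.720^5·0.280^0 = 0.193492
Sum = 0.9762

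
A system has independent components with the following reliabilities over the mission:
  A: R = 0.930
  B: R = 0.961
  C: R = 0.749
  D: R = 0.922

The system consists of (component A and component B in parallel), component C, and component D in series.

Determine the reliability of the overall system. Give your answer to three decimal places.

0.689

Parallel (A and B): 1 − (1 − 0.93000)(1 − 0.96100) = 0.99727
Series ([0.99727], C, and D): 0.99727 × 0.74900 × 0.92200 = 0.689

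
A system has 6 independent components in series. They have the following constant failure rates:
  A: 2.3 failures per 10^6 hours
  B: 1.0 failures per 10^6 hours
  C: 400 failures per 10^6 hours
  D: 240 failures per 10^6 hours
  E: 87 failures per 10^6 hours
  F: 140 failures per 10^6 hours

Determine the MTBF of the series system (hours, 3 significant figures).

Series of exponential components: λ_sys = Σ λ_i
λ_sys = 0.0000023 + 0.0000010 + 0.00040 + 0.00024 + 0.000087 + 0.00014 = 8.7030e-04 /h
MTBF = 1 / λ_sys = 1150 h

1150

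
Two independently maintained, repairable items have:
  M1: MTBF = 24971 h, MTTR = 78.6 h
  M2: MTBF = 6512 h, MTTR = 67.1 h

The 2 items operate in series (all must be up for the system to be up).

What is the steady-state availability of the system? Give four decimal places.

A(M1) = MTBF/(MTBF+MTTR) = 24971/(24971+78.6) = 0.996862
A(M2) = MTBF/(MTBF+MTTR) = 6512/(6512+67.1) = 0.989801
Series availability: 0.996862 × 0.989801 = 0.9867

0.9867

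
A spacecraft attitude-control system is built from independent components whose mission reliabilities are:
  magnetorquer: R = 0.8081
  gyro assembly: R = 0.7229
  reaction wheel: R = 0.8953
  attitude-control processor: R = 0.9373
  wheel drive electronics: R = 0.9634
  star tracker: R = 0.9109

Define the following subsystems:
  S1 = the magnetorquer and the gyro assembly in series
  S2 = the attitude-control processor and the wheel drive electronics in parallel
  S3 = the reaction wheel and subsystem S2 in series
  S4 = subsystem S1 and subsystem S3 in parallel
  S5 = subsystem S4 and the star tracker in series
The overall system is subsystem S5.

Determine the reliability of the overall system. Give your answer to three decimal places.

Series (magnetorquer and gyro assembly): 0.80810 × 0.72290 = 0.58418
Parallel (attitude-control processor and wheel drive electronics): 1 − (1 − 0.93730)(1 − 0.96340) = 0.99771
Series (reaction wheel and [0.99771]): 0.89530 × 0.99771 = 0.89325
Parallel ([0.58418] and [0.89325]): 1 − (1 − 0.58418)(1 − 0.89325) = 0.95561
Series ([0.95561] and star tracker): 0.95561 × 0.91090 = 0.870

0.870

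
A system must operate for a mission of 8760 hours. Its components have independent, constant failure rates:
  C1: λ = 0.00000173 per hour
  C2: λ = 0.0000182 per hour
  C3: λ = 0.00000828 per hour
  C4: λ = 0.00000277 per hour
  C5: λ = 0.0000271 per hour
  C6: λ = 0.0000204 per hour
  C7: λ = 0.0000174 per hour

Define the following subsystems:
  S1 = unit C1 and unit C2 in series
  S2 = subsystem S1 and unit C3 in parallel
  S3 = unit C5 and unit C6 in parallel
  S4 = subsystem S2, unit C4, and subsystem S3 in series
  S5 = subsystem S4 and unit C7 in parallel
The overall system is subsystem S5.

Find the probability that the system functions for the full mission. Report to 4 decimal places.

R(C1) = exp(−0.00000173 × 8760) = 0.984959
R(C2) = exp(−0.0000182 × 8760) = 0.852628
R(C3) = exp(−0.00000828 × 8760) = 0.930035
R(C4) = exp(−0.00000277 × 8760) = 0.976027
R(C5) = exp(−0.0000271 × 8760) = 0.788679
R(C6) = exp(−0.0000204 × 8760) = 0.836353
R(C7) = exp(−0.0000174 × 8760) = 0.858624
Series (C1 and C2): 0.984959 × 0.852628 = 0.839804
Parallel ([0.839804] and C3): 1 − (1 − 0.839804)(1 − 0.930035) = 0.988792
Parallel (C5 and C6): 1 − (1 − 0.788679)(1 − 0.836353) = 0.965418
Series ([0.988792], C4, and [0.965418]): 0.988792 × 0.976027 × 0.965418 = 0.931713
Parallel ([0.931713] and C7): 1 − (1 − 0.931713)(1 − 0.858624) = 0.9903

0.9903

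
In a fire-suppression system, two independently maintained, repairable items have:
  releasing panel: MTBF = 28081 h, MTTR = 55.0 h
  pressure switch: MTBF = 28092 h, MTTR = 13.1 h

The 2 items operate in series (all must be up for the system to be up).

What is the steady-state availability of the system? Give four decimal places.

A(releasing panel) = MTBF/(MTBF+MTTR) = 28081/(28081+55.0) = 0.998045
A(pressure switch) = MTBF/(MTBF+MTTR) = 28092/(28092+13.1) = 0.999534
Series availability: 0.998045 × 0.999534 = 0.9976

0.9976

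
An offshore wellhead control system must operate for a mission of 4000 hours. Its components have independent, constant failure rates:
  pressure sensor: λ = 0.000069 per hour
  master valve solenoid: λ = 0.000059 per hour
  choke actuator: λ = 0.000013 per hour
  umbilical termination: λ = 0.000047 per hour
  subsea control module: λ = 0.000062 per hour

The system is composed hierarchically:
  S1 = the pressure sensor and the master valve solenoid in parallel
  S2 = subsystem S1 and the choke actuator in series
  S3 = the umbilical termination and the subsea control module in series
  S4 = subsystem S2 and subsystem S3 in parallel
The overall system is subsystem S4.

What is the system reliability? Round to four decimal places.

R(pressure sensor) = exp(−0.000069 × 4000) = 0.758813
R(master valve solenoid) = exp(−0.000059 × 4000) = 0.789781
R(choke actuator) = exp(−0.000013 × 4000) = 0.949329
R(umbilical termination) = exp(−0.000047 × 4000) = 0.828615
R(subsea control module) = exp(−0.000062 × 4000) = 0.780360
Parallel (pressure sensor and master valve solenoid): 1 − (1 − 0.758813)(1 − 0.789781) = 0.949298
Series ([0.949298] and choke actuator): 0.949298 × 0.949329 = 0.901196
Series (umbilical termination and subsea control module): 0.828615 × 0.780360 = 0.646618
Parallel ([0.901196] and [0.646618]): 1 − (1 − 0.901196)(1 − 0.646618) = 0.9651

0.9651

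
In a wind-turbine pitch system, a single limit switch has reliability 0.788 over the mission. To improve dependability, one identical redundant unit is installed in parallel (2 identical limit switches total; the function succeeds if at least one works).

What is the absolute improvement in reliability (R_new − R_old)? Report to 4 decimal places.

R_before = 0.788
R_after = 1 − (1 − 0.788)^2 = 0.9551
ΔR = 0.9551 − 0.788 = 0.1671

0.1671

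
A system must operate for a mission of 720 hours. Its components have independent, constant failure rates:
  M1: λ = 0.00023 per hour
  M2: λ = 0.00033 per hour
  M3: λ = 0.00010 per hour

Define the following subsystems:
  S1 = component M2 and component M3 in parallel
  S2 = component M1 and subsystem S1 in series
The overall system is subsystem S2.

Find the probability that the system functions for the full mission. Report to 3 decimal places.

R(M1) = exp(−0.00023 × 720) = 0.84739
R(M2) = exp(−0.00033 × 720) = 0.78852
R(M3) = exp(−0.00010 × 720) = 0.93053
Parallel (M2 and M3): 1 − (1 − 0.78852)(1 − 0.93053) = 0.98531
Series (M1 and [0.98531]): 0.84739 × 0.98531 = 0.835

0.835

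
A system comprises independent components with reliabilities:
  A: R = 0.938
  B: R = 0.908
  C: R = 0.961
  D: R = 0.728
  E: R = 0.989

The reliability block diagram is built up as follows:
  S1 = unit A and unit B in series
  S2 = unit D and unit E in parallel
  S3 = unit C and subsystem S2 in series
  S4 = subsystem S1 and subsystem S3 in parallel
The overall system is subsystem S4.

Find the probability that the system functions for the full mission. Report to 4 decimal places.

0.9938

Series (A and B): 0.938000 × 0.908000 = 0.851704
Parallel (D and E): 1 − (1 − 0.728000)(1 − 0.989000) = 0.997008
Series (C and [0.997008]): 0.961000 × 0.997008 = 0.958125
Parallel ([0.851704] and [0.958125]): 1 − (1 − 0.851704)(1 − 0.958125) = 0.9938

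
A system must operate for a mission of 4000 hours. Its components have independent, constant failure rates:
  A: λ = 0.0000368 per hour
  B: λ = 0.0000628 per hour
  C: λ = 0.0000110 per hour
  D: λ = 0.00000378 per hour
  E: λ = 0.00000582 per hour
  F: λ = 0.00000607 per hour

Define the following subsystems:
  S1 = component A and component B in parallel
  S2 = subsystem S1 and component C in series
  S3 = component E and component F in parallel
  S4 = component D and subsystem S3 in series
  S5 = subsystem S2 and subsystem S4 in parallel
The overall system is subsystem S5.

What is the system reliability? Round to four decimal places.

0.9989

R(A) = exp(−0.0000368 × 4000) = 0.863121
R(B) = exp(−0.0000628 × 4000) = 0.777867
R(C) = exp(−0.0000110 × 4000) = 0.956954
R(D) = exp(−0.00000378 × 4000) = 0.984994
R(E) = exp(−0.00000582 × 4000) = 0.976989
R(F) = exp(−0.00000607 × 4000) = 0.976012
Parallel (A and B): 1 − (1 − 0.863121)(1 − 0.777867) = 0.969595
Series ([0.969595] and C): 0.969595 × 0.956954 = 0.927858
Parallel (E and F): 1 − (1 − 0.976989)(1 − 0.976012) = 0.999448
Series (D and [0.999448]): 0.984994 × 0.999448 = 0.984450
Parallel ([0.927858] and [0.984450]): 1 − (1 − 0.927858)(1 − 0.984450) = 0.9989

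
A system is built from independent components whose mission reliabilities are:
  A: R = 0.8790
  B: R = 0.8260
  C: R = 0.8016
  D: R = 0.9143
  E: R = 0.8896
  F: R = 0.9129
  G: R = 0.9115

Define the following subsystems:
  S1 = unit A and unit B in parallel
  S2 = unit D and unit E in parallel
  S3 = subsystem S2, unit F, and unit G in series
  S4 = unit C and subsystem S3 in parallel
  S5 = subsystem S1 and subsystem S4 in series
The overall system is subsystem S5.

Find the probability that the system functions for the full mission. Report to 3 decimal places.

0.945

Parallel (A and B): 1 − (1 − 0.87900)(1 − 0.82600) = 0.97895
Parallel (D and E): 1 − (1 − 0.91430)(1 − 0.88960) = 0.99054
Series ([0.99054], F, and G): 0.99054 × 0.91290 × 0.91150 = 0.82424
Parallel (C and [0.82424]): 1 − (1 − 0.80160)(1 − 0.82424) = 0.96513
Series ([0.97895] and [0.96513]): 0.97895 × 0.96513 = 0.945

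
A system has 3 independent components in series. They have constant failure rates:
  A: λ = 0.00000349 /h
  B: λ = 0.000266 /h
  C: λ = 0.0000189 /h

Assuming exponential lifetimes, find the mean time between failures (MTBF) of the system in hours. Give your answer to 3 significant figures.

3470

Series of exponential components: λ_sys = Σ λ_i
λ_sys = 0.00000349 + 0.000266 + 0.0000189 = 2.8839e-04 /h
MTBF = 1 / λ_sys = 3470 h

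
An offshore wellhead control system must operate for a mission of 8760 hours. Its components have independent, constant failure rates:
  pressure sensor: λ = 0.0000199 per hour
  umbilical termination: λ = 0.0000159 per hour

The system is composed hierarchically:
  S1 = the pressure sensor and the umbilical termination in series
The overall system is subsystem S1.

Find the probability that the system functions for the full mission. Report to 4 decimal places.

0.7308

R(pressure sensor) = exp(−0.0000199 × 8760) = 0.840025
R(umbilical termination) = exp(−0.0000159 × 8760) = 0.869981
Series (pressure sensor and umbilical termination): 0.840025 × 0.869981 = 0.7308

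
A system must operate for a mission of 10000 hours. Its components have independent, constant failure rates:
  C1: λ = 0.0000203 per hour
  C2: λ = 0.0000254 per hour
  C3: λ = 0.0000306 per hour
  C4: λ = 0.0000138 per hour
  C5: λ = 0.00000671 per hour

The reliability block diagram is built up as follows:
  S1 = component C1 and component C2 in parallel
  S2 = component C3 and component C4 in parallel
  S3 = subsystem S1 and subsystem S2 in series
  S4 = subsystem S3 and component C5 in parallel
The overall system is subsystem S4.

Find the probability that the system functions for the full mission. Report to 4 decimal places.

R(C1) = exp(−0.0000203 × 10000) = 0.816278
R(C2) = exp(−0.0000254 × 10000) = 0.775692
R(C3) = exp(−0.0000306 × 10000) = 0.736387
R(C4) = exp(−0.0000138 × 10000) = 0.871099
R(C5) = exp(−0.00000671 × 10000) = 0.935102
Parallel (C1 and C2): 1 − (1 − 0.816278)(1 − 0.775692) = 0.958790
Parallel (C3 and C4): 1 − (1 − 0.736387)(1 − 0.871099) = 0.966020
Series ([0.958790] and [0.966020]): 0.958790 × 0.966020 = 0.926210
Parallel ([0.926210] and C5): 1 − (1 − 0.926210)(1 − 0.935102) = 0.9952

0.9952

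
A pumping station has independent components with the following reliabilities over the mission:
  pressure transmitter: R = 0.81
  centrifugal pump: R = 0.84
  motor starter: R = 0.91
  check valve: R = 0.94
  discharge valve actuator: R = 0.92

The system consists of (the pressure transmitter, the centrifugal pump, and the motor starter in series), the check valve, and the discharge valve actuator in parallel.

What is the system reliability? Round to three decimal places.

0.998

Series (pressure transmitter, centrifugal pump, and motor starter): 0.81000 × 0.84000 × 0.91000 = 0.61916
Parallel ([0.61916], check valve, and discharge valve actuator): 1 − (1 − 0.61916)(1 − 0.94000)(1 − 0.92000) = 0.998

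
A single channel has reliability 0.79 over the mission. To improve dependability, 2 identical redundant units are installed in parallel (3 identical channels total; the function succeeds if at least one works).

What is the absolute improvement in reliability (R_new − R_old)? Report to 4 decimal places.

0.2007

R_before = 0.79
R_after = 1 − (1 − 0.79)^3 = 0.9907
ΔR = 0.9907 − 0.79 = 0.2007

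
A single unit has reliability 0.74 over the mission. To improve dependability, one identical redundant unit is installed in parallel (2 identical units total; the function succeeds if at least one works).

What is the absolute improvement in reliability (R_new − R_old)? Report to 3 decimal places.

0.192

R_before = 0.74
R_after = 1 − (1 − 0.74)^2 = 0.932
ΔR = 0.932 − 0.74 = 0.192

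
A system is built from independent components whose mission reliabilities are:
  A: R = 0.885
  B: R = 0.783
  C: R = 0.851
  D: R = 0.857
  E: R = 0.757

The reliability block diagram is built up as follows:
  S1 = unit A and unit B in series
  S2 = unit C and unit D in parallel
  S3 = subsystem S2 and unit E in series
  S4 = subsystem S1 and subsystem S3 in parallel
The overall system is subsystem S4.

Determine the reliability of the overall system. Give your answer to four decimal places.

Series (A and B): 0.885000 × 0.783000 = 0.692955
Parallel (C and D): 1 − (1 − 0.851000)(1 − 0.857000) = 0.978693
Series ([0.978693] and E): 0.978693 × 0.757000 = 0.740871
Parallel ([0.692955] and [0.740871]): 1 − (1 − 0.692955)(1 − 0.740871) = 0.9204

0.9204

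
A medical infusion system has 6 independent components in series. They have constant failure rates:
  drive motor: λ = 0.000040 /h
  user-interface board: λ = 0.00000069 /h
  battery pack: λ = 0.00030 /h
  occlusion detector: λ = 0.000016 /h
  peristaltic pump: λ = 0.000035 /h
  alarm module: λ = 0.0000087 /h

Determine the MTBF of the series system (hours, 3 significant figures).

Series of exponential components: λ_sys = Σ λ_i
λ_sys = 0.000040 + 0.00000069 + 0.00030 + 0.000016 + 0.000035 + 0.0000087 = 4.0039e-04 /h
MTBF = 1 / λ_sys = 2500 h

2500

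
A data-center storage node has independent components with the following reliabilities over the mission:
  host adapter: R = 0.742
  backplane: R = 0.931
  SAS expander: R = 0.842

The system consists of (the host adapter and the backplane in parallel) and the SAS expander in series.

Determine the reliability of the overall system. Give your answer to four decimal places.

Parallel (host adapter and backplane): 1 − (1 − 0.742000)(1 − 0.931000) = 0.982198
Series ([0.982198] and SAS expander): 0.982198 × 0.842000 = 0.8270

0.8270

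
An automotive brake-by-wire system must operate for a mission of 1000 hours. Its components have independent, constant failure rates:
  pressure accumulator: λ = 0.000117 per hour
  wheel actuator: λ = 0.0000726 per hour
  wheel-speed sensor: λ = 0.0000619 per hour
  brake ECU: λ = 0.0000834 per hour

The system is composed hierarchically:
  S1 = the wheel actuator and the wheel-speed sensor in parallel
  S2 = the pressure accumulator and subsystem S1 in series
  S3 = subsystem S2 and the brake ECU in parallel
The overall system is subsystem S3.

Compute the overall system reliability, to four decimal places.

R(pressure accumulator) = exp(−0.000117 × 1000) = 0.889585
R(wheel actuator) = exp(−0.0000726 × 1000) = 0.929973
R(wheel-speed sensor) = exp(−0.0000619 × 1000) = 0.939977
R(brake ECU) = exp(−0.0000834 × 1000) = 0.919983
Parallel (wheel actuator and wheel-speed sensor): 1 − (1 − 0.929973)(1 − 0.939977) = 0.995797
Series (pressure accumulator and [0.995797]): 0.889585 × 0.995797 = 0.885846
Parallel ([0.885846] and brake ECU): 1 − (1 − 0.885846)(1 − 0.919983) = 0.9909

0.9909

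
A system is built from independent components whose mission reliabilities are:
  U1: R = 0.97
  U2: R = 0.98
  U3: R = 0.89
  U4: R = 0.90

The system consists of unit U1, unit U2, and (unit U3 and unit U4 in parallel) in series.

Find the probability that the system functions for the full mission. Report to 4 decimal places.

Parallel (U3 and U4): 1 − (1 − 0.890000)(1 − 0.900000) = 0.989000
Series (U1, U2, and [0.989000]): 0.970000 × 0.980000 × 0.989000 = 0.9401

0.9401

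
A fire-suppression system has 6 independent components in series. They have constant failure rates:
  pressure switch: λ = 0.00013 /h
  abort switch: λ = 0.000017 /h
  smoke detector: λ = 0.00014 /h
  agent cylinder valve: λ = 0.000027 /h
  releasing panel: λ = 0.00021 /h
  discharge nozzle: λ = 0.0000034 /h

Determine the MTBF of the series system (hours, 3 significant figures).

Series of exponential components: λ_sys = Σ λ_i
λ_sys = 0.00013 + 0.000017 + 0.00014 + 0.000027 + 0.00021 + 0.0000034 = 5.2740e-04 /h
MTBF = 1 / λ_sys = 1900 h

1900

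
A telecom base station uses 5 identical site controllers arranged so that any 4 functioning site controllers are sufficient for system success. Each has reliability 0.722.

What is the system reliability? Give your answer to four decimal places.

0.5739

R = Σ_{i=4}^{5} C(5,i) p^i (1−p)^{5−i} with p = 0.722
C(5,4)·0.722^4·0.278^1 = 0.377714
C(5,5)·0.722^5·0.278^0 = 0.196194
Sum = 0.5739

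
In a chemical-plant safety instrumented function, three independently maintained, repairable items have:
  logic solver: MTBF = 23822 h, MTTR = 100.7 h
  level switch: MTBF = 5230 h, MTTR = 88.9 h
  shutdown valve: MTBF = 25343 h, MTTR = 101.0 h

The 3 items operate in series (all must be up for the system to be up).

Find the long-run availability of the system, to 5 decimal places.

0.97526

A(logic solver) = MTBF/(MTBF+MTTR) = 23822/(23822+100.7) = 0.995791
A(level switch) = MTBF/(MTBF+MTTR) = 5230/(5230+88.9) = 0.983286
A(shutdown valve) = MTBF/(MTBF+MTTR) = 25343/(25343+101.0) = 0.996030
Series availability: 0.995791 × 0.983286 × 0.996030 = 0.97526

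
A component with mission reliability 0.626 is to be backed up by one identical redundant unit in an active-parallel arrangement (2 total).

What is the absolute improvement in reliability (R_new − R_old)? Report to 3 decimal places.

0.234

R_before = 0.626
R_after = 1 − (1 − 0.626)^2 = 0.860
ΔR = 0.860 − 0.626 = 0.234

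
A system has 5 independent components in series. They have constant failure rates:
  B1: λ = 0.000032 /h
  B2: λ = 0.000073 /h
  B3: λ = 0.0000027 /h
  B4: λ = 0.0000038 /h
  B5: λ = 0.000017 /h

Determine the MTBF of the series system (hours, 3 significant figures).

7780

Series of exponential components: λ_sys = Σ λ_i
λ_sys = 0.000032 + 0.000073 + 0.0000027 + 0.0000038 + 0.000017 = 1.2850e-04 /h
MTBF = 1 / λ_sys = 7780 h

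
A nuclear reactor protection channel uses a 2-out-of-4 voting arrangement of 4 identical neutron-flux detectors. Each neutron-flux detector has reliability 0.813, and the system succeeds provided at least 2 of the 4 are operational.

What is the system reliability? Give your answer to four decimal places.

R = Σ_{i=2}^{4} C(4,i) p^i (1−p)^{4−i} with p = 0.813
C(4,2)·0.813^2·0.187^2 = 0.138681
C(4,3)·0.813^3·0.187^1 = 0.401951
C(4,4)·0.813^4·0.187^0 = 0.436880
Sum = 0.9775

0.9775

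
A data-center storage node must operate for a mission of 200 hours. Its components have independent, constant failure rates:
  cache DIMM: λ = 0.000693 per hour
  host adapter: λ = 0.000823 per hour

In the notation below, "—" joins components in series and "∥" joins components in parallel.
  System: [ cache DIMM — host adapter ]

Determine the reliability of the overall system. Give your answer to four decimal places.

0.7385

R(cache DIMM) = exp(−0.000693 × 200) = 0.870576
R(host adapter) = exp(−0.000823 × 200) = 0.848233
Series (cache DIMM and host adapter): 0.870576 × 0.848233 = 0.7385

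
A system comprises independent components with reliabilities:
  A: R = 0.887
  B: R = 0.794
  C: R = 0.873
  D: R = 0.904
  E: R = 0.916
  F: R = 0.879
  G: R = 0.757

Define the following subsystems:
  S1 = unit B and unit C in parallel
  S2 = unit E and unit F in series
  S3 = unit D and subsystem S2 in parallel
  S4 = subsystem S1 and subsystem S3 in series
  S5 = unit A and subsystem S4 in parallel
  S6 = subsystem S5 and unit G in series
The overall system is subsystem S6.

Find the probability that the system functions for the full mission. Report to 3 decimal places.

0.753

Parallel (B and C): 1 − (1 − 0.79400)(1 − 0.87300) = 0.97384
Series (E and F): 0.91600 × 0.87900 = 0.80516
Parallel (D and [0.80516]): 1 − (1 − 0.90400)(1 − 0.80516) = 0.98130
Series ([0.97384] and [0.98130]): 0.97384 × 0.98130 = 0.95563
Parallel (A and [0.95563]): 1 − (1 − 0.88700)(1 − 0.95563) = 0.99499
Series ([0.99499] and G): 0.99499 × 0.75700 = 0.753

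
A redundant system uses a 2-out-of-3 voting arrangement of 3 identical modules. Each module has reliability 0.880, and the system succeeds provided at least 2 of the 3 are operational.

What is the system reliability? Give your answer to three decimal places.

0.960

R = Σ_{i=2}^{3} C(3,i) p^i (1−p)^{3−i} with p = 0.880
C(3,2)·0.880^2·0.120^1 = 0.27878
C(3,3)·0.880^3·0.120^0 = 0.68147
Sum = 0.960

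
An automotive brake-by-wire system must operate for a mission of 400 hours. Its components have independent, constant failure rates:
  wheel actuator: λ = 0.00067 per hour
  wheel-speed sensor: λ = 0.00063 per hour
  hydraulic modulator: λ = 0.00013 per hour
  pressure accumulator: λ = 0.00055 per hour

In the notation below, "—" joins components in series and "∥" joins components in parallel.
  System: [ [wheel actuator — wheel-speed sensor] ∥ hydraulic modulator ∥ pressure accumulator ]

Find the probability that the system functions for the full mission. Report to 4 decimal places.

0.9959

R(wheel actuator) = exp(−0.00067 × 400) = 0.764908
R(wheel-speed sensor) = exp(−0.00063 × 400) = 0.777245
R(hydraulic modulator) = exp(−0.00013 × 400) = 0.949329
R(pressure accumulator) = exp(−0.00055 × 400) = 0.802519
Series (wheel actuator and wheel-speed sensor): 0.764908 × 0.777245 = 0.594521
Parallel ([0.594521], hydraulic modulator, and pressure accumulator): 1 − (1 − 0.594521)(1 − 0.949329)(1 − 0.802519) = 0.9959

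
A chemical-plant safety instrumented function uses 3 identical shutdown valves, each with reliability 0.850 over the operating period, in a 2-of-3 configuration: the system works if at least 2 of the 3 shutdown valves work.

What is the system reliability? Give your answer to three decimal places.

R = Σ_{i=2}^{3} C(3,i) p^i (1−p)^{3−i} with p = 0.850
C(3,2)·0.850^2·0.150^1 = 0.32513
C(3,3)·0.850^3·0.150^0 = 0.61413
Sum = 0.939

0.939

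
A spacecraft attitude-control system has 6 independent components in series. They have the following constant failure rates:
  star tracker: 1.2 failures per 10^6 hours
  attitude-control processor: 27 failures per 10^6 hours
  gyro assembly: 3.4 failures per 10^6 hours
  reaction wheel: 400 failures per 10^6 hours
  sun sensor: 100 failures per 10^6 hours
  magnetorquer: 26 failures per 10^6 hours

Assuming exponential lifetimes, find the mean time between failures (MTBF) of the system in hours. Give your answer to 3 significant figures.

1790

Series of exponential components: λ_sys = Σ λ_i
λ_sys = 0.0000012 + 0.000027 + 0.0000034 + 0.00040 + 0.00010 + 0.000026 = 5.5760e-04 /h
MTBF = 1 / λ_sys = 1790 h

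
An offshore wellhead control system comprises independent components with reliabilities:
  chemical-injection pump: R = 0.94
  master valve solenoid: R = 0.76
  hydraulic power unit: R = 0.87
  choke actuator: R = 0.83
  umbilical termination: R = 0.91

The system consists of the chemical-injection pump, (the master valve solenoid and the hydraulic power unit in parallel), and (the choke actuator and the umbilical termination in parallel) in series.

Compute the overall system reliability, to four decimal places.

0.8967

Parallel (master valve solenoid and hydraulic power unit): 1 − (1 − 0.760000)(1 − 0.870000) = 0.968800
Parallel (choke actuator and umbilical termination): 1 − (1 − 0.830000)(1 − 0.910000) = 0.984700
Series (chemical-injection pump, [0.968800], and [0.984700]): 0.940000 × 0.968800 × 0.984700 = 0.8967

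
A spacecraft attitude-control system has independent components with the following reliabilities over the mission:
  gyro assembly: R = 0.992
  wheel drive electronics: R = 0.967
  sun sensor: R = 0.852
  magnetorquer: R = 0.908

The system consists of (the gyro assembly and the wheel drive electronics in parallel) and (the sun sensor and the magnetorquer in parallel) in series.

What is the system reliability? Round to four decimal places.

Parallel (gyro assembly and wheel drive electronics): 1 − (1 − 0.992000)(1 − 0.967000) = 0.999736
Parallel (sun sensor and magnetorquer): 1 − (1 − 0.852000)(1 − 0.908000) = 0.986384
Series ([0.999736] and [0.986384]): 0.999736 × 0.986384 = 0.9861

0.9861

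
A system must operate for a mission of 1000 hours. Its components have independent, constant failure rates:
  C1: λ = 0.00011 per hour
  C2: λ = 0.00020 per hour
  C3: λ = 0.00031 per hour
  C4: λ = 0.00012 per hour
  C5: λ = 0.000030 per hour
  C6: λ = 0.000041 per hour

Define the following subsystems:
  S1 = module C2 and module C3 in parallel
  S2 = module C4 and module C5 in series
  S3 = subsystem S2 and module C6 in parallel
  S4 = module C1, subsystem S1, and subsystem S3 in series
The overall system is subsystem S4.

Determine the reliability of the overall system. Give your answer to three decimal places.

0.848

R(C1) = exp(−0.00011 × 1000) = 0.89583
R(C2) = exp(−0.00020 × 1000) = 0.81873
R(C3) = exp(−0.00031 × 1000) = 0.73345
R(C4) = exp(−0.00012 × 1000) = 0.88692
R(C5) = exp(−0.000030 × 1000) = 0.97045
R(C6) = exp(−0.000041 × 1000) = 0.95983
Parallel (C2 and C3): 1 − (1 − 0.81873)(1 − 0.73345) = 0.95168
Series (C4 and C5): 0.88692 × 0.97045 = 0.86071
Parallel ([0.86071] and C6): 1 − (1 − 0.86071)(1 − 0.95983) = 0.99440
Series (C1, [0.95168], and [0.99440]): 0.89583 × 0.95168 × 0.99440 = 0.848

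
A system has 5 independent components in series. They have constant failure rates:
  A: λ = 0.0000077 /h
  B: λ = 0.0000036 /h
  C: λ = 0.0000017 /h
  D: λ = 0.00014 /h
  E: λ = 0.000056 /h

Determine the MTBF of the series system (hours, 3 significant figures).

4780

Series of exponential components: λ_sys = Σ λ_i
λ_sys = 0.0000077 + 0.0000036 + 0.0000017 + 0.00014 + 0.000056 = 2.0900e-04 /h
MTBF = 1 / λ_sys = 4780 h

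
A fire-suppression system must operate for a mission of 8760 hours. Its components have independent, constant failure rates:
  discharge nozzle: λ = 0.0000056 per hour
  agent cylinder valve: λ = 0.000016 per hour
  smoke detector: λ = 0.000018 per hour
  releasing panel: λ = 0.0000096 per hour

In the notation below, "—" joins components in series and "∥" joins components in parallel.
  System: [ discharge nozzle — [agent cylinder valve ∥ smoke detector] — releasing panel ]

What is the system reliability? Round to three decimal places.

0.859

R(discharge nozzle) = exp(−0.0000056 × 8760) = 0.95213
R(agent cylinder valve) = exp(−0.000016 × 8760) = 0.86922
R(smoke detector) = exp(−0.000018 × 8760) = 0.85412
R(releasing panel) = exp(−0.0000096 × 8760) = 0.91934
Parallel (agent cylinder valve and smoke detector): 1 − (1 − 0.86922)(1 − 0.85412) = 0.98092
Series (discharge nozzle, [0.98092], and releasing panel): 0.95213 × 0.98092 × 0.91934 = 0.859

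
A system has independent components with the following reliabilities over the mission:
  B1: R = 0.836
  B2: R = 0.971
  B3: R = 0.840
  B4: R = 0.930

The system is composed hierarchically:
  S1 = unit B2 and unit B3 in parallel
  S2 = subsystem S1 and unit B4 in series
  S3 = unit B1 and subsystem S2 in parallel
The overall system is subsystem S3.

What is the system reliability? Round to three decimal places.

0.988

Parallel (B2 and B3): 1 − (1 − 0.97100)(1 − 0.84000) = 0.99536
Series ([0.99536] and B4): 0.99536 × 0.93000 = 0.92568
Parallel (B1 and [0.92568]): 1 − (1 − 0.83600)(1 − 0.92568) = 0.988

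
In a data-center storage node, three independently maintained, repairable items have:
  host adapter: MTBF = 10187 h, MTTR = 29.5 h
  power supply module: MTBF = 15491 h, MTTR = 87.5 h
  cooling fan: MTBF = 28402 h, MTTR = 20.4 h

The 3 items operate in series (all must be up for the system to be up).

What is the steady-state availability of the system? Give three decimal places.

0.991

A(host adapter) = MTBF/(MTBF+MTTR) = 10187/(10187+29.5) = 0.997113
A(power supply module) = MTBF/(MTBF+MTTR) = 15491/(15491+87.5) = 0.994383
A(cooling fan) = MTBF/(MTBF+MTTR) = 28402/(28402+20.4) = 0.999282
Series availability: 0.997113 × 0.994383 × 0.999282 = 0.991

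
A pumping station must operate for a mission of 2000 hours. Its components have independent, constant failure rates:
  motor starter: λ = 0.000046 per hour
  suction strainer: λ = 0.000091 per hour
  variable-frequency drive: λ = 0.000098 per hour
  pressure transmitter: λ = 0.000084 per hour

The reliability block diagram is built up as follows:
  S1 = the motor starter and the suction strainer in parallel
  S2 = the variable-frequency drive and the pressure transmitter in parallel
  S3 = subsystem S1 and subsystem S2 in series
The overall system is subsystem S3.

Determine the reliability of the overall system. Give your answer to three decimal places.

0.958

R(motor starter) = exp(−0.000046 × 2000) = 0.91211
R(suction strainer) = exp(−0.000091 × 2000) = 0.83360
R(variable-frequency drive) = exp(−0.000098 × 2000) = 0.82201
R(pressure transmitter) = exp(−0.000084 × 2000) = 0.84535
Parallel (motor starter and suction strainer): 1 − (1 − 0.91211)(1 − 0.83360) = 0.98538
Parallel (variable-frequency drive and pressure transmitter): 1 − (1 − 0.82201)(1 − 0.84535) = 0.97247
Series ([0.98538] and [0.97247]): 0.98538 × 0.97247 = 0.958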